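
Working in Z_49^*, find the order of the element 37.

Since 37 ∈ (Z/49Z)^×, its order divides φ(49) = φ(7^2) = 7·(7−1) = 42 = 2 · 3 · 7.
Divisors of 42: 1, 2, 3, 6, 7, 14, 21, 42.
Test each divisor d:
37^1 ≡ 37
37^2 ≡ 46
37^3 ≡ 36
37^6 ≡ 22
37^7 ≡ 30
37^14 ≡ 18
37^21 ≡ 1
Hence ord(37) = 21.

21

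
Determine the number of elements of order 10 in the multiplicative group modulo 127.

0

φ(127) = 127 − 1 = 126 = 2 · 3^2 · 7.
Since (Z/127Z)^× is cyclic of order 126, the number of elements of order d is φ(d) when d | 126 and 0 otherwise.
Here 126 is not a multiple of 10, so there are no elements of order 10.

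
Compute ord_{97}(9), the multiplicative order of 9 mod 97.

24

By Lagrange's theorem, ord_97(9) divides φ(97) = 97 − 1 = 96 = 2^5 · 3.
Divisors of 96: 1, 2, 3, 4, 6, 8, 12, 16, 24, 32, 48, 96.
Compute 9^d (mod 97) for the divisors d until we hit 1:
9^1 ≡ 9 (mod 97)
9^2 ≡ 81 (mod 97)
9^3 ≡ 50 (mod 97)
9^4 ≡ 62 (mod 97)
9^6 ≡ 75 (mod 97)
9^8 ≡ 61 (mod 97)
9^12 ≡ 96 (mod 97)
9^16 ≡ 35 (mod 97)
9^24 ≡ 1 (mod 97) ✓
Therefore the multiplicative order of 9 modulo 97 is 24.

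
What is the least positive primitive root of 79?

3

φ(79) = 79 − 1 = 78 = 2 · 3 · 13.
g is a primitive root iff g^(78/q) ≢ 1 (mod 79) for each prime q ∈ {2, 3, 13}.
g = 2: 2^39 ≡ 1 — hits 1, so not a primitive root.
g = 3: 3^39 ≡ 78; 3^26 ≡ 23; 3^6 ≡ 18 — none is 1, so 3 is a primitive root.
The smallest primitive root modulo 79 is 3.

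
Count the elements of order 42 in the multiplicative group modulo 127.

φ(127) = 127 − 1 = 126 = 2 · 3^2 · 7.
(Z/127Z)^× is cyclic (|G| = 126); a cyclic group of order m has exactly φ(d) elements of each order d | m, and none otherwise.
42 = 2 · 3 · 7 divides 126, and φ(42) = 12.

12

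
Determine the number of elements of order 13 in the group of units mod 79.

12

φ(79) = 79 − 1 = 78 = 2 · 3 · 13.
In a cyclic group of order 78, there are φ(d) elements of order d for each divisor d of 78, and zero for non-divisors.
13 | 78, and φ(13) = 13 − 1 = 12.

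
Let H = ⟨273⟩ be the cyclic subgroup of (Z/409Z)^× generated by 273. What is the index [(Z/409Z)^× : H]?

ord(273) | φ(409) = 409 − 1 = 408 = 2^3 · 3 · 17.
Divisors of 408: 1, 2, 3, 4, 6, 8, 12, 17, 24, 34, 51, 68, 102, 136, 204, 408.
Check 273^d mod 409 for each divisor in increasing order:
273^1 ≡ 273
273^2 ≡ 91
273^3 ≡ 303
273^4 ≡ 101
273^6 ≡ 193
273^8 ≡ 385
273^12 ≡ 30
273^17 ≡ 192
273^24 ≡ 82
273^34 ≡ 54
273^51 ≡ 143
273^68 ≡ 53
273^102 ≡ 408
273^136 ≡ 355
273^204 ≡ 1
The order of 273 is 204, so the subgroup it generates has 204 elements.
The index is φ(409) / ord(273) = 408 / 204 = 2.

2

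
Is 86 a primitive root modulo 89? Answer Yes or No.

Yes

φ(89) = 89 − 1 = 88 = 2^3 · 11.
An element g generates (Z/89Z)^× iff g^(88/q) ≢ 1 (mod 89) for each prime q ∈ {2, 11}.
86^44 ≡ 88 (mod 89)  [q = 2: ≢ 1 ✓]
86^8 ≡ 64 (mod 89)  [q = 11: ≢ 1 ✓]
All checks pass, so 86 has order 88 and is a primitive root modulo 89.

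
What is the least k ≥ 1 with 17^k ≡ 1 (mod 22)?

10

Since 17 ∈ (Z/22Z)^×, its order divides φ(22) = φ(2)·φ(11) = 1·10 = 10 = 2 · 5.
Divisors of 10: 1, 2, 5, 10.
Check 17^d mod 22 for each divisor in increasing order:
17^1 ≡ 17
17^2 ≡ 3
17^5 ≡ 21
17^10 ≡ 1
Therefore the multiplicative order of 17 modulo 22 is 10.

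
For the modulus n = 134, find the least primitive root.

7

φ(134) = φ(2)·φ(67) = 1·66 = 66 = 2 · 3 · 11.
Test candidates g = 2, 3, … against the prime factors q ∈ {2, 3, 11} of φ(134): g is a generator iff g^(66/q) ≢ 1 for every such q.
g = 2: gcd(2, 134) = 2 > 1, not a unit — skip.
g = 3: 3^33 ≡ 133; 3^22 ≡ 1 — hits 1, so not a primitive root.
g = 4: gcd(4, 134) = 2 > 1, not a unit — skip.
g = 5: 5^33 ≡ 133; 5^22 ≡ 1 — hits 1, so not a primitive root.
g = 6: gcd(6, 134) = 2 > 1, not a unit — skip.
g = 7: 7^33 ≡ 133; 7^22 ≡ 29; 7^6 ≡ 131 — none is 1, so 7 is a primitive root.
The smallest primitive root modulo 134 is 7.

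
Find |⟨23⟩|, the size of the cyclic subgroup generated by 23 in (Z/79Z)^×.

The order of 23 must divide φ(79) = 79 − 1 = 78 = 2 · 3 · 13.
Divisors of 78: 1, 2, 3, 6, 13, 26, 39, 78.
Compute 23^d (mod 79) for the divisors d until we hit 1:
23^1 ≡ 23
23^2 ≡ 55
23^3 ≡ 1
Hence ord(23) = 3.

3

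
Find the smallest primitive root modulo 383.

5

φ(383) = 383 − 1 = 382 = 2 · 191.
Test candidates g = 2, 3, … against the prime factors q ∈ {2, 191} of φ(383): g is a generator iff g^(382/q) ≢ 1 for every such q.
g = 2: 2^191 ≡ 1 — hits 1, so not a primitive root.
g = 3: 3^191 ≡ 1 — hits 1, so not a primitive root.
g = 4: 4^191 ≡ 1 — hits 1, so not a primitive root.
g = 5: 5^191 ≡ 382; 5^2 ≡ 25 — none is 1, so 5 is a primitive root.
So 5 is the smallest generator of (Z/383Z)^×.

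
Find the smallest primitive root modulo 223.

3

φ(223) = 223 − 1 = 222 = 2 · 3 · 37.
g is a primitive root iff g^(222/q) ≢ 1 (mod 223) for each prime q ∈ {2, 3, 37}.
g = 2: 2^111 ≡ 1 — hits 1, so not a primitive root.
g = 3: 3^111 ≡ 222; 3^74 ≡ 183; 3^6 ≡ 60 — none is 1, so 3 is a primitive root.
Hence the least primitive root of 223 is 3.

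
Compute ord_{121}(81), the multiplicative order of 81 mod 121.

The order of 81 must divide φ(121) = φ(11^2) = 11·(11−1) = 110 = 2 · 5 · 11.
Divisors of 110: 1, 2, 5, 10, 11, 22, 55, 110.
Compute 81^d (mod 121) for the divisors d until we hit 1:
81^1 ≡ 81 (mod 121)
81^2 ≡ 27 (mod 121)
81^5 ≡ 1 (mod 121) ✓
Therefore the multiplicative order of 81 modulo 121 is 5.

5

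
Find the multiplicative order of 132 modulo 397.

99

By Lagrange's theorem, ord_397(132) divides φ(397) = 397 − 1 = 396 = 2^2 · 3^2 · 11.
Divisors of 396: 1, 2, 3, 4, 6, 9, 11, 12, 18, 22, 33, 36, 44, 66, 99, 132, 198, 396.
Evaluate successive powers at the divisors of 396:
132^1 ≡ 132 (mod 397)
132^2 ≡ 353 (mod 397)
132^3 ≡ 147 (mod 397)
132^4 ≡ 348 (mod 397)
132^6 ≡ 171 (mod 397)
132^9 ≡ 126 (mod 397)
132^11 ≡ 14 (mod 397)
132^12 ≡ 260 (mod 397)
132^18 ≡ 393 (mod 397)
132^22 ≡ 196 (mod 397)
132^33 ≡ 362 (mod 397)
132^36 ≡ 16 (mod 397)
132^44 ≡ 304 (mod 397)
132^66 ≡ 34 (mod 397)
132^99 ≡ 1 (mod 397) ✓
Therefore the multiplicative order of 132 modulo 397 is 99.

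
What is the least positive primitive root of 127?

3

φ(127) = 127 − 1 = 126 = 2 · 3^2 · 7.
Test candidates g = 2, 3, … against the prime factors q ∈ {2, 3, 7} of φ(127): g is a generator iff g^(126/q) ≢ 1 for every such q.
g = 2: 2^63 ≡ 1 — hits 1, so not a primitive root.
g = 3: 3^63 ≡ 126; 3^42 ≡ 107; 3^18 ≡ 4 — none is 1, so 3 is a primitive root.
The smallest primitive root modulo 127 is 3.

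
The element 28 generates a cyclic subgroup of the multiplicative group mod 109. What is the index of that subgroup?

2

By Lagrange's theorem, ord_109(28) divides φ(109) = 109 − 1 = 108 = 2^2 · 3^3.
Divisors of 108: 1, 2, 3, 4, 6, 9, 12, 18, 27, 36, 54, 108.
Evaluate successive powers at the divisors of 108:
28^1 ≡ 28 (mod 109)
28^2 ≡ 21 (mod 109)
28^3 ≡ 43 (mod 109)
28^4 ≡ 5 (mod 109)
28^6 ≡ 105 (mod 109)
28^9 ≡ 46 (mod 109)
28^12 ≡ 16 (mod 109)
28^18 ≡ 45 (mod 109)
28^27 ≡ 108 (mod 109)
28^36 ≡ 63 (mod 109)
28^54 ≡ 1 (mod 109) ✓
Thus |⟨28⟩| = ord(28) = 54.
[(Z/109Z)^× : ⟨28⟩] = 108/54 = 2.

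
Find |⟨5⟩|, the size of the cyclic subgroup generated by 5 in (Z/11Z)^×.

5

The order of 5 must divide φ(11) = 11 − 1 = 10 = 2 · 5.
Divisors of 10: 1, 2, 5, 10.
Compute 5^d (mod 11) for the divisors d until we hit 1:
5^1 ≡ 5
5^2 ≡ 3
5^5 ≡ 1
Therefore the multiplicative order of 5 modulo 11 is 5.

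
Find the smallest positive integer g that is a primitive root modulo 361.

2

φ(361) = φ(19^2) = 19·(19−1) = 342 = 2 · 3^2 · 19.
g is a primitive root iff g^(342/q) ≢ 1 (mod 361) for each prime q ∈ {2, 3, 19}.
g = 2: 2^171 ≡ 360; 2^114 ≡ 292; 2^18 ≡ 58 — none is 1, so 2 is a primitive root.
Hence the least primitive root of 361 is 2.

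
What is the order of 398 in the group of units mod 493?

112

By Lagrange's theorem, ord_493(398) divides φ(493) = φ(17·29) = (17−1)·(29−1) = 16·28 = 448 = 2^6 · 7.
Divisors of 448: 1, 2, 4, 7, 8, 14, 16, 28, 32, 56, 64, 112, 224, 448.
Check 398^d mod 493 for each divisor in increasing order:
398^1 ≡ 398 (mod 493)
398^2 ≡ 151 (mod 493)
398^4 ≡ 123 (mod 493)
398^7 ≡ 12 (mod 493)
398^8 ≡ 339 (mod 493)
398^14 ≡ 144 (mod 493)
398^16 ≡ 52 (mod 493)
398^28 ≡ 30 (mod 493)
398^32 ≡ 239 (mod 493)
398^56 ≡ 407 (mod 493)
398^64 ≡ 426 (mod 493)
398^112 ≡ 1 (mod 493) ✓
So ord_493(398) = 112.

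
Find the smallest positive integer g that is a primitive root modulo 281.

3

φ(281) = 281 − 1 = 280 = 2^3 · 5 · 7.
Test candidates g = 2, 3, … against the prime factors q ∈ {2, 5, 7} of φ(281): g is a generator iff g^(280/q) ≢ 1 for every such q.
g = 2: 2^140 ≡ 1 — hits 1, so not a primitive root.
g = 3: 3^140 ≡ 280; 3^56 ≡ 86; 3^40 ≡ 249 — none is 1, so 3 is a primitive root.
So 3 is the smallest generator of (Z/281Z)^×.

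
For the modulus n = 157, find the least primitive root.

φ(157) = 157 − 1 = 156 = 2^2 · 3 · 13.
Test candidates g = 2, 3, … against the prime factors q ∈ {2, 3, 13} of φ(157): g is a generator iff g^(156/q) ≢ 1 for every such q.
g = 2: 2^78 ≡ 156; 2^52 ≡ 1 — hits 1, so not a primitive root.
g = 3: 3^78 ≡ 1 — hits 1, so not a primitive root.
g = 4: 4^78 ≡ 1 — hits 1, so not a primitive root.
g = 5: 5^78 ≡ 156; 5^52 ≡ 12; 5^12 ≡ 130 — none is 1, so 5 is a primitive root.
So 5 is the smallest generator of (Z/157Z)^×.

5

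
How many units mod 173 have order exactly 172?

84

φ(173) = 173 − 1 = 172 = 2^2 · 43.
In a cyclic group of order 172, there are φ(d) elements of order d for each divisor d of 172, and zero for non-divisors.
172 = 2^2 · 43 divides 172, and φ(172) = 84.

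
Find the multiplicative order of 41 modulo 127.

63

Since 41 ∈ (Z/127Z)^×, its order divides φ(127) = 127 − 1 = 126 = 2 · 3^2 · 7.
Divisors of 126: 1, 2, 3, 6, 7, 9, 14, 18, 21, 42, 63, 126.
Evaluate successive powers at the divisors of 126:
41^1 ≡ 41
41^2 ≡ 30
41^3 ≡ 87
41^6 ≡ 76
41^7 ≡ 68
41^9 ≡ 8
41^14 ≡ 52
41^18 ≡ 64
41^21 ≡ 107
41^42 ≡ 19
41^63 ≡ 1
Hence ord(41) = 63.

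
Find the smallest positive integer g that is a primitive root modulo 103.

φ(103) = 103 − 1 = 102 = 2 · 3 · 17.
Test candidates g = 2, 3, … against the prime factors q ∈ {2, 3, 17} of φ(103): g is a generator iff g^(102/q) ≢ 1 for every such q.
g = 2: 2^51 ≡ 1 — hits 1, so not a primitive root.
g = 3: 3^51 ≡ 102; 3^34 ≡ 1 — hits 1, so not a primitive root.
g = 4: 4^51 ≡ 1 — hits 1, so not a primitive root.
g = 5: 5^51 ≡ 102; 5^34 ≡ 56; 5^6 ≡ 72 — none is 1, so 5 is a primitive root.
So 5 is the smallest generator of (Z/103Z)^×.

5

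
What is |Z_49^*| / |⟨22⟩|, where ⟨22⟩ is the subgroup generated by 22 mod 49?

The order of 22 must divide φ(49) = φ(7^2) = 7·(7−1) = 42 = 2 · 3 · 7.
Divisors of 42: 1, 2, 3, 6, 7, 14, 21, 42.
Evaluate successive powers at the divisors of 42:
22^1 ≡ 22
22^2 ≡ 43
22^3 ≡ 15
22^6 ≡ 29
22^7 ≡ 1
So ord_49(22) = 7, hence |⟨22⟩| = 7.
The index is φ(49) / ord(22) = 42 / 7 = 6.

6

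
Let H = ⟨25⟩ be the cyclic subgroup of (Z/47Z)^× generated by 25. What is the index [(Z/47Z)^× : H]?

The order of 25 must divide φ(47) = 47 − 1 = 46 = 2 · 23.
Divisors of 46: 1, 2, 23, 46.
Evaluate successive powers at the divisors of 46:
25^1 ≡ 25 (mod 47)
25^2 ≡ 14 (mod 47)
25^23 ≡ 1 (mod 47) ✓
Thus |⟨25⟩| = ord(25) = 23.
[(Z/47Z)^× : ⟨25⟩] = 46/23 = 2.

2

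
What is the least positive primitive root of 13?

2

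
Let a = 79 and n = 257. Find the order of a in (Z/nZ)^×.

The order of 79 must divide φ(257) = 257 − 1 = 256 = 2^8.
Divisors of 256: 1, 2, 4, 8, 16, 32, 64, 128, 256.
Test each divisor d:
79^1 ≡ 79 (mod 257)
79^2 ≡ 73 (mod 257)
79^4 ≡ 189 (mod 257)
79^8 ≡ 255 (mod 257)
79^16 ≡ 4 (mod 257)
79^32 ≡ 16 (mod 257)
79^64 ≡ 256 (mod 257)
79^128 ≡ 1 (mod 257) ✓
The smallest such exponent is 128, so the order of 79 is 128.

128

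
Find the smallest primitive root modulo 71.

7

φ(71) = 71 − 1 = 70 = 2 · 5 · 7.
Test candidates g = 2, 3, … against the prime factors q ∈ {2, 5, 7} of φ(71): g is a generator iff g^(70/q) ≢ 1 for every such q.
g = 2: 2^35 ≡ 1 — hits 1, so not a primitive root.
g = 3: 3^35 ≡ 1 — hits 1, so not a primitive root.
g = 4: 4^35 ≡ 1 — hits 1, so not a primitive root.
g = 5: 5^35 ≡ 1 — hits 1, so not a primitive root.
g = 6: 6^35 ≡ 1 — hits 1, so not a primitive root.
g = 7: 7^35 ≡ 70; 7^14 ≡ 54; 7^10 ≡ 45 — none is 1, so 7 is a primitive root.
The smallest primitive root modulo 71 is 7.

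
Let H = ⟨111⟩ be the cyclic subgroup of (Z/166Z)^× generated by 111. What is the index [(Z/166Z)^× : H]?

2

By Lagrange's theorem, ord_166(111) divides φ(166) = φ(2)·φ(83) = 1·82 = 82 = 2 · 41.
Divisors of 82: 1, 2, 41, 82.
Evaluate successive powers at the divisors of 82:
111^1 ≡ 111
111^2 ≡ 37
111^41 ≡ 1
The order of 111 is 41, so the subgroup it generates has 41 elements.
The index is φ(166) / ord(111) = 82 / 41 = 2.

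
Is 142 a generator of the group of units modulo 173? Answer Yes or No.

No

φ(173) = 173 − 1 = 172 = 2^2 · 43.
Test 142^(172/q) mod 173 for each prime factor q of 172:
142^86 ≡ 1 (mod 173)  [q = 2: ≡ 1 ✗]
142^4 ≡ 47 (mod 173)  [q = 43: ≢ 1 ✓]
The check at q = 2 fails, so 142 generates a proper subgroup.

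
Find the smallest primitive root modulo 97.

5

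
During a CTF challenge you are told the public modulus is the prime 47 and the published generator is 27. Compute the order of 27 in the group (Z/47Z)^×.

ord(27) | φ(47) = 47 − 1 = 46 = 2 · 23.
Divisors of 46: 1, 2, 23, 46.
Compute 27^d (mod 47) for the divisors d until we hit 1:
27^1 ≡ 27
27^2 ≡ 24
27^23 ≡ 1
So ord_47(27) = 23.

23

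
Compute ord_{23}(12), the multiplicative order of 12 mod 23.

11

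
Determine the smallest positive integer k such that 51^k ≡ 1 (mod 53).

52

By Lagrange's theorem, ord_53(51) divides φ(53) = 53 − 1 = 52 = 2^2 · 13.
Divisors of 52: 1, 2, 4, 13, 26, 52.
Check 51^d mod 53 for each divisor in increasing order:
51^1 ≡ 51 (mod 53)
51^2 ≡ 4 (mod 53)
51^4 ≡ 16 (mod 53)
51^13 ≡ 23 (mod 53)
51^26 ≡ 52 (mod 53)
51^52 ≡ 1 (mod 53) ✓
Therefore the multiplicative order of 51 modulo 53 is 52.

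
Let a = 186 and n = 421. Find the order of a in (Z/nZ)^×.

Since 186 ∈ (Z/421Z)^×, its order divides φ(421) = 421 − 1 = 420 = 2^2 · 3 · 5 · 7.
Divisors of 420: 1, 2, 3, 4, 5, 6, 7, 10, 12, 14, 15, 20, 21, 28, 30, 35, 42, 60, 70, 84, 105, 140, 210, 420.
Test each divisor d:
186^1 ≡ 186
186^2 ≡ 74
186^3 ≡ 292
186^4 ≡ 3
186^5 ≡ 137
186^6 ≡ 222
186^7 ≡ 34
186^10 ≡ 245
186^12 ≡ 27
186^14 ≡ 314
186^15 ≡ 306
186^20 ≡ 243
186^21 ≡ 151
186^28 ≡ 82
186^30 ≡ 174
186^35 ≡ 262
186^42 ≡ 67
186^60 ≡ 385
186^70 ≡ 21
186^84 ≡ 279
186^105 ≡ 29
186^140 ≡ 20
186^210 ≡ 420
186^420 ≡ 1
Hence ord(186) = 420.

420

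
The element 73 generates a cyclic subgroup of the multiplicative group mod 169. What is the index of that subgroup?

Since 73 ∈ (Z/169Z)^×, its order divides φ(169) = φ(13^2) = 13·(13−1) = 156 = 2^2 · 3 · 13.
Divisors of 156: 1, 2, 3, 4, 6, 12, 13, 26, 39, 52, 78, 156.
Evaluate successive powers at the divisors of 156:
73^1 ≡ 73 (mod 169)
73^2 ≡ 90 (mod 169)
73^3 ≡ 148 (mod 169)
73^4 ≡ 157 (mod 169)
73^6 ≡ 103 (mod 169)
73^12 ≡ 131 (mod 169)
73^13 ≡ 99 (mod 169)
73^26 ≡ 168 (mod 169)
73^39 ≡ 70 (mod 169)
73^52 ≡ 1 (mod 169) ✓
Thus |⟨73⟩| = ord(73) = 52.
The index is φ(169) / ord(73) = 156 / 52 = 3.

3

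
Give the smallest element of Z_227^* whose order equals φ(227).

φ(227) = 227 − 1 = 226 = 2 · 113.
g is a primitive root iff g^(226/q) ≢ 1 (mod 227) for each prime q ∈ {2, 113}.
g = 2: 2^113 ≡ 226; 2^2 ≡ 4 — none is 1, so 2 is a primitive root.
So 2 is the smallest generator of (Z/227Z)^×.

2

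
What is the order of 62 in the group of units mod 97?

6

Since 62 ∈ (Z/97Z)^×, its order divides φ(97) = 97 − 1 = 96 = 2^5 · 3.
Divisors of 96: 1, 2, 3, 4, 6, 8, 12, 16, 24, 32, 48, 96.
Check 62^d mod 97 for each divisor in increasing order:
62^1 ≡ 62 (mod 97)
62^2 ≡ 61 (mod 97)
62^3 ≡ 96 (mod 97)
62^4 ≡ 35 (mod 97)
62^6 ≡ 1 (mod 97) ✓
Hence ord(62) = 6.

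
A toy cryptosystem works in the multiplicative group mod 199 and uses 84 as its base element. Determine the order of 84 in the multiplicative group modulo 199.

By Lagrange's theorem, ord_199(84) divides φ(199) = 199 − 1 = 198 = 2 · 3^2 · 11.
Divisors of 198: 1, 2, 3, 6, 9, 11, 18, 22, 33, 66, 99, 198.
Compute 84^d (mod 199) for the divisors d until we hit 1:
84^1 ≡ 84
84^2 ≡ 91
84^3 ≡ 82
84^6 ≡ 157
84^9 ≡ 138
84^11 ≡ 21
84^18 ≡ 139
84^22 ≡ 43
84^33 ≡ 107
84^66 ≡ 106
84^99 ≡ 198
84^198 ≡ 1
Therefore the multiplicative order of 84 modulo 199 is 198.

198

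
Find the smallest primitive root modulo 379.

2

φ(379) = 379 − 1 = 378 = 2 · 3^3 · 7.
g is a primitive root iff g^(378/q) ≢ 1 (mod 379) for each prime q ∈ {2, 3, 7}.
g = 2: 2^189 ≡ 378; 2^126 ≡ 327; 2^54 ≡ 125 — none is 1, so 2 is a primitive root.
Hence the least primitive root of 379 is 2.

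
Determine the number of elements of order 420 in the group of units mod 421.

96

φ(421) = 421 − 1 = 420 = 2^2 · 3 · 5 · 7.
(Z/421Z)^× is cyclic (|G| = 420); a cyclic group of order m has exactly φ(d) elements of each order d | m, and none otherwise.
420 = 2^2 · 3 · 5 · 7 divides 420, and φ(420) = 96.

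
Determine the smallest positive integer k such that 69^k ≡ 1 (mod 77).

10

ord(69) | φ(77) = φ(7·11) = (7−1)·(11−1) = 6·10 = 60 = 2^2 · 3 · 5.
Divisors of 60: 1, 2, 3, 4, 5, 6, 10, 12, 15, 20, 30, 60.
Test each divisor d:
69^1 ≡ 69 (mod 77)
69^2 ≡ 64 (mod 77)
69^3 ≡ 27 (mod 77)
69^4 ≡ 15 (mod 77)
69^5 ≡ 34 (mod 77)
69^6 ≡ 36 (mod 77)
69^10 ≡ 1 (mod 77) ✓
The smallest such exponent is 10, so the order of 69 is 10.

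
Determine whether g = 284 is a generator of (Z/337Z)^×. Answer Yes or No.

Yes

φ(337) = 337 − 1 = 336 = 2^4 · 3 · 7.
284 is a primitive root mod 337 iff 284^(φ(337)/q) ≢ 1 for every prime q | φ(337), i.e. q ∈ {2, 3, 7}.
284^168 ≡ 336 (mod 337)  [q = 2: ≢ 1 ✓]
284^112 ≡ 128 (mod 337)  [q = 3: ≢ 1 ✓]
284^48 ≡ 295 (mod 337)  [q = 7: ≢ 1 ✓]
None equal 1, so ord_337(284) = 336: 284 is a primitive root.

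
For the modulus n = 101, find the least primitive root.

2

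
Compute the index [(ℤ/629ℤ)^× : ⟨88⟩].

12

Since 88 ∈ (Z/629Z)^×, its order divides φ(629) = φ(17·37) = (17−1)·(37−1) = 16·36 = 576 = 2^6 · 3^2.
Divisors of 576: 1, 2, 3, 4, 6, 8, 9, 12, 16, 18, 24, 32, 36, 48, 64, 72, 96, 144, 192, 288, 576.
Test each divisor d:
88^1 ≡ 88 (mod 629)
88^2 ≡ 196 (mod 629)
88^3 ≡ 265 (mod 629)
88^4 ≡ 47 (mod 629)
88^6 ≡ 406 (mod 629)
88^8 ≡ 322 (mod 629)
88^9 ≡ 31 (mod 629)
88^12 ≡ 38 (mod 629)
88^16 ≡ 528 (mod 629)
88^18 ≡ 332 (mod 629)
88^24 ≡ 186 (mod 629)
88^32 ≡ 137 (mod 629)
88^36 ≡ 149 (mod 629)
88^48 ≡ 1 (mod 629) ✓
Thus |⟨88⟩| = ord(88) = 48.
[(Z/629Z)^× : ⟨88⟩] = 576/48 = 12.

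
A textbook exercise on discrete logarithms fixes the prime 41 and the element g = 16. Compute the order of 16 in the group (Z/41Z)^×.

5

The order of 16 must divide φ(41) = 41 − 1 = 40 = 2^3 · 5.
Divisors of 40: 1, 2, 4, 5, 8, 10, 20, 40.
Check 16^d mod 41 for each divisor in increasing order:
16^1 ≡ 16 (mod 41)
16^2 ≡ 10 (mod 41)
16^4 ≡ 18 (mod 41)
16^5 ≡ 1 (mod 41) ✓
So ord_41(16) = 5.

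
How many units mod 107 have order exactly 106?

52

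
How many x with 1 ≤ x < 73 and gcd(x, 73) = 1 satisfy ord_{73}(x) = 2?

1

φ(73) = 73 − 1 = 72 = 2^3 · 3^2.
In a cyclic group of order 72, there are φ(d) elements of order d for each divisor d of 72, and zero for non-divisors.
2 | 72, and φ(2) = 2 − 1 = 1.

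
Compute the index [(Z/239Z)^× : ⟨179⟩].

1

The order of 179 must divide φ(239) = 239 − 1 = 238 = 2 · 7 · 17.
Divisors of 238: 1, 2, 7, 14, 17, 34, 119, 238.
Check 179^d mod 239 for each divisor in increasing order:
179^1 ≡ 179 (mod 239)
179^2 ≡ 15 (mod 239)
179^7 ≡ 172 (mod 239)
179^14 ≡ 187 (mod 239)
179^17 ≡ 195 (mod 239)
179^34 ≡ 24 (mod 239)
179^119 ≡ 238 (mod 239)
179^238 ≡ 1 (mod 239) ✓
The order of 179 is 238, so the subgroup it generates has 238 elements.
[(Z/239Z)^× : ⟨179⟩] = 238/238 = 1.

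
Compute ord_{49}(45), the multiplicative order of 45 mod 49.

42

By Lagrange's theorem, ord_49(45) divides φ(49) = φ(7^2) = 7·(7−1) = 42 = 2 · 3 · 7.
Divisors of 42: 1, 2, 3, 6, 7, 14, 21, 42.
Check 45^d mod 49 for each divisor in increasing order:
45^1 ≡ 45 (mod 49)
45^2 ≡ 16 (mod 49)
45^3 ≡ 34 (mod 49)
45^6 ≡ 29 (mod 49)
45^7 ≡ 31 (mod 49)
45^14 ≡ 30 (mod 49)
45^21 ≡ 48 (mod 49)
45^42 ≡ 1 (mod 49) ✓
Hence ord(45) = 42.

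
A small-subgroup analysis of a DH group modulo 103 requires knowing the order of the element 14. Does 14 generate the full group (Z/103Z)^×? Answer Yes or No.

φ(103) = 103 − 1 = 102 = 2 · 3 · 17.
An element g generates (Z/103Z)^× iff g^(102/q) ≢ 1 (mod 103) for each prime q ∈ {2, 3, 17}.
14^51 ≡ 1 (mod 103)  [q = 2: ≡ 1 ✗]
14^34 ≡ 1 (mod 103)  [q = 3: ≡ 1 ✗]
14^6 ≡ 30 (mod 103)  [q = 17: ≢ 1 ✓]
14^51 ≡ 1 shows ord(14) | 51, strictly less than φ(103); not a primitive root.

No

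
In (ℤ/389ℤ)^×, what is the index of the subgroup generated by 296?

2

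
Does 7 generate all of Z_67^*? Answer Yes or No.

Yes

φ(67) = 67 − 1 = 66 = 2 · 3 · 11.
It suffices to check that the order of 7 is not a proper divisor of 66: compute 7^(66/q) for q ∈ {2, 3, 11}.
7^33 ≡ 66 (mod 67)  [q = 2: ≢ 1 ✓]
7^22 ≡ 29 (mod 67)  [q = 3: ≢ 1 ✓]
7^6 ≡ 64 (mod 67)  [q = 11: ≢ 1 ✓]
Every test exponent gives a nontrivial residue, hence 7 generates the full group.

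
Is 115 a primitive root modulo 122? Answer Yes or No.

Yes

φ(122) = φ(2)·φ(61) = 1·60 = 60 = 2^2 · 3 · 5.
Test 115^(60/q) mod 122 for each prime factor q of 60:
115^30 ≡ 121 (mod 122)  [q = 2: ≢ 1 ✓]
115^20 ≡ 47 (mod 122)  [q = 3: ≢ 1 ✓]
115^12 ≡ 95 (mod 122)  [q = 5: ≢ 1 ✓]
All checks pass, so 115 has order 60 and is a primitive root modulo 122.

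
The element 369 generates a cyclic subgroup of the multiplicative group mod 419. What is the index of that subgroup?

2

By Lagrange's theorem, ord_419(369) divides φ(419) = 419 − 1 = 418 = 2 · 11 · 19.
Divisors of 418: 1, 2, 11, 19, 22, 38, 209, 418.
Evaluate successive powers at the divisors of 418:
369^1 ≡ 369
369^2 ≡ 405
369^11 ≡ 199
369^19 ≡ 129
369^22 ≡ 215
369^38 ≡ 300
369^209 ≡ 1
The order of 369 is 209, so the subgroup it generates has 209 elements.
[(Z/419Z)^× : ⟨369⟩] = 418/209 = 2.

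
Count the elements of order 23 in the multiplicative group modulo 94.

22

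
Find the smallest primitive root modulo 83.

φ(83) = 83 − 1 = 82 = 2 · 41.
Test candidates g = 2, 3, … against the prime factors q ∈ {2, 41} of φ(83): g is a generator iff g^(82/q) ≢ 1 for every such q.
g = 2: 2^41 ≡ 82; 2^2 ≡ 4 — none is 1, so 2 is a primitive root.
So 2 is the smallest generator of (Z/83Z)^×.

2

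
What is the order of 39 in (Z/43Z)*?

14

ord(39) | φ(43) = 43 − 1 = 42 = 2 · 3 · 7.
Divisors of 42: 1, 2, 3, 6, 7, 14, 21, 42.
Check 39^d mod 43 for each divisor in increasing order:
39^1 ≡ 39 (mod 43)
39^2 ≡ 16 (mod 43)
39^3 ≡ 22 (mod 43)
39^6 ≡ 11 (mod 43)
39^7 ≡ 42 (mod 43)
39^14 ≡ 1 (mod 43) ✓
The smallest such exponent is 14, so the order of 39 is 14.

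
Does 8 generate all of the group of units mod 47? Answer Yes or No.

No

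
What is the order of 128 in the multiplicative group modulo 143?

60

ord(128) | φ(143) = φ(11·13) = (11−1)·(13−1) = 10·12 = 120 = 2^3 · 3 · 5.
Divisors of 120: 1, 2, 3, 4, 5, 6, 8, 10, 12, 15, 20, 24, 30, 40, 60, 120.
Check 128^d mod 143 for each divisor in increasing order:
128^1 ≡ 128 (mod 143)
128^2 ≡ 82 (mod 143)
128^3 ≡ 57 (mod 143)
128^4 ≡ 3 (mod 143)
128^5 ≡ 98 (mod 143)
128^6 ≡ 103 (mod 143)
128^8 ≡ 9 (mod 143)
128^10 ≡ 23 (mod 143)
128^12 ≡ 27 (mod 143)
128^15 ≡ 109 (mod 143)
128^20 ≡ 100 (mod 143)
128^24 ≡ 14 (mod 143)
128^30 ≡ 12 (mod 143)
128^40 ≡ 133 (mod 143)
128^60 ≡ 1 (mod 143) ✓
The smallest such exponent is 60, so the order of 128 is 60.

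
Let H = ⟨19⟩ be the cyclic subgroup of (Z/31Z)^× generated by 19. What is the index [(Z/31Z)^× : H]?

2

ord(19) | φ(31) = 31 − 1 = 30 = 2 · 3 · 5.
Divisors of 30: 1, 2, 3, 5, 6, 10, 15, 30.
Compute 19^d (mod 31) for the divisors d until we hit 1:
19^1 ≡ 19 (mod 31)
19^2 ≡ 20 (mod 31)
19^3 ≡ 8 (mod 31)
19^5 ≡ 5 (mod 31)
19^6 ≡ 2 (mod 31)
19^10 ≡ 25 (mod 31)
19^15 ≡ 1 (mod 31) ✓
Thus |⟨19⟩| = ord(19) = 15.
The index is φ(31) / ord(19) = 30 / 15 = 2.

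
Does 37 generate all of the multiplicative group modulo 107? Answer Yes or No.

φ(107) = 107 − 1 = 106 = 2 · 53.
Test 37^(106/q) mod 107 for each prime factor q of 106:
37^53 ≡ 1 (mod 107)  [q = 2: ≡ 1 ✗]
37^2 ≡ 85 (mod 107)  [q = 53: ≢ 1 ✓]
The check at q = 2 fails, so 37 generates a proper subgroup.

No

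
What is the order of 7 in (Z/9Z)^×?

By Lagrange's theorem, ord_9(7) divides φ(9) = φ(3^2) = 3·(3−1) = 6 = 2 · 3.
Divisors of 6: 1, 2, 3, 6.
Check 7^d mod 9 for each divisor in increasing order:
7^1 ≡ 7 (mod 9)
7^2 ≡ 4 (mod 9)
7^3 ≡ 1 (mod 9) ✓
So ord_9(7) = 3.

3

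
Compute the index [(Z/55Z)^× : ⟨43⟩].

By Lagrange's theorem, ord_55(43) divides φ(55) = φ(5·11) = (5−1)·(11−1) = 4·10 = 40 = 2^3 · 5.
Divisors of 40: 1, 2, 4, 5, 8, 10, 20, 40.
Check 43^d mod 55 for each divisor in increasing order:
43^1 ≡ 43
43^2 ≡ 34
43^4 ≡ 1
Thus |⟨43⟩| = ord(43) = 4.
[(Z/55Z)^× : ⟨43⟩] = 40/4 = 10.

10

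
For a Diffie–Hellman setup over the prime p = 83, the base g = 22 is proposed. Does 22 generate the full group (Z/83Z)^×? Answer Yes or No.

Yes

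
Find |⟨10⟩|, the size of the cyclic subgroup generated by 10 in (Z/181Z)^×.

180

Since 10 ∈ (Z/181Z)^×, its order divides φ(181) = 181 − 1 = 180 = 2^2 · 3^2 · 5.
Divisors of 180: 1, 2, 3, 4, 5, 6, 9, 10, 12, 15, 18, 20, 30, 36, 45, 60, 90, 180.
Check 10^d mod 181 for each divisor in increasing order:
10^1 ≡ 10 (mod 181)
10^2 ≡ 100 (mod 181)
10^3 ≡ 95 (mod 181)
10^4 ≡ 45 (mod 181)
10^5 ≡ 88 (mod 181)
10^6 ≡ 156 (mod 181)
10^9 ≡ 159 (mod 181)
10^10 ≡ 142 (mod 181)
10^12 ≡ 82 (mod 181)
10^15 ≡ 7 (mod 181)
10^18 ≡ 122 (mod 181)
10^20 ≡ 73 (mod 181)
10^30 ≡ 49 (mod 181)
10^36 ≡ 42 (mod 181)
10^45 ≡ 162 (mod 181)
10^60 ≡ 48 (mod 181)
10^90 ≡ 180 (mod 181)
10^180 ≡ 1 (mod 181) ✓
Therefore the multiplicative order of 10 modulo 181 is 180.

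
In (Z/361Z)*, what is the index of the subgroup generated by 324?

18

The order of 324 must divide φ(361) = φ(19^2) = 19·(19−1) = 342 = 2 · 3^2 · 19.
Divisors of 342: 1, 2, 3, 6, 9, 18, 19, 38, 57, 114, 171, 342.
Compute 324^d (mod 361) for the divisors d until we hit 1:
324^1 ≡ 324 (mod 361)
324^2 ≡ 286 (mod 361)
324^3 ≡ 248 (mod 361)
324^6 ≡ 134 (mod 361)
324^9 ≡ 20 (mod 361)
324^18 ≡ 39 (mod 361)
324^19 ≡ 1 (mod 361) ✓
So ord_361(324) = 19, hence |⟨324⟩| = 19.
[(Z/361Z)^× : ⟨324⟩] = 342/19 = 18.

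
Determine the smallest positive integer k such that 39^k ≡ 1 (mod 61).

The order of 39 must divide φ(61) = 61 − 1 = 60 = 2^2 · 3 · 5.
Divisors of 60: 1, 2, 3, 4, 5, 6, 10, 12, 15, 20, 30, 60.
Compute 39^d (mod 61) for the divisors d until we hit 1:
39^1 ≡ 39 (mod 61)
39^2 ≡ 57 (mod 61)
39^3 ≡ 27 (mod 61)
39^4 ≡ 16 (mod 61)
39^5 ≡ 14 (mod 61)
39^6 ≡ 58 (mod 61)
39^10 ≡ 13 (mod 61)
39^12 ≡ 9 (mod 61)
39^15 ≡ 60 (mod 61)
39^20 ≡ 47 (mod 61)
39^30 ≡ 1 (mod 61) ✓
Therefore the multiplicative order of 39 modulo 61 is 30.

30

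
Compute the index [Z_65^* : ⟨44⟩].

12

ord(44) | φ(65) = φ(5·13) = (5−1)·(13−1) = 4·12 = 48 = 2^4 · 3.
Divisors of 48: 1, 2, 3, 4, 6, 8, 12, 16, 24, 48.
Test each divisor d:
44^1 ≡ 44 (mod 65)
44^2 ≡ 51 (mod 65)
44^3 ≡ 34 (mod 65)
44^4 ≡ 1 (mod 65) ✓
Thus |⟨44⟩| = ord(44) = 4.
The index is φ(65) / ord(44) = 48 / 4 = 12.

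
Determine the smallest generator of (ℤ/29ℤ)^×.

φ(29) = 29 − 1 = 28 = 2^2 · 7.
g is a primitive root iff g^(28/q) ≢ 1 (mod 29) for each prime q ∈ {2, 7}.
g = 2: 2^14 ≡ 28; 2^4 ≡ 16 — none is 1, so 2 is a primitive root.
So 2 is the smallest generator of (Z/29Z)^×.

2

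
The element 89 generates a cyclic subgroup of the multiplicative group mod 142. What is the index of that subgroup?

2

Since 89 ∈ (Z/142Z)^×, its order divides φ(142) = φ(2)·φ(71) = 1·70 = 70 = 2 · 5 · 7.
Divisors of 70: 1, 2, 5, 7, 10, 14, 35, 70.
Evaluate successive powers at the divisors of 70:
89^1 ≡ 89 (mod 142)
89^2 ≡ 111 (mod 142)
89^5 ≡ 45 (mod 142)
89^7 ≡ 25 (mod 142)
89^10 ≡ 37 (mod 142)
89^14 ≡ 57 (mod 142)
89^35 ≡ 1 (mod 142) ✓
So ord_142(89) = 35, hence |⟨89⟩| = 35.
Index = |(Z/142Z)^×| / |⟨89⟩| = 70 / 35 = 2.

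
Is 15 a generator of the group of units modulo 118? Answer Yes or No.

No

φ(118) = φ(2)·φ(59) = 1·58 = 58 = 2 · 29.
15 is a primitive root mod 118 iff 15^(φ(118)/q) ≢ 1 for every prime q | φ(118), i.e. q ∈ {2, 29}.
15^29 ≡ 1 (mod 118)  [q = 2: ≡ 1 ✗]
15^2 ≡ 107 (mod 118)  [q = 29: ≢ 1 ✓]
15^29 ≡ 1 shows ord(15) | 29, strictly less than φ(118); not a primitive root.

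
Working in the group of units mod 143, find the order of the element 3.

15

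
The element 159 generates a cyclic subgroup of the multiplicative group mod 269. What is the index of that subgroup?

1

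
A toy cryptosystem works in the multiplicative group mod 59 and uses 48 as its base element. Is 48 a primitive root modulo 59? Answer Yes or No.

φ(59) = 59 − 1 = 58 = 2 · 29.
An element g generates (Z/59Z)^× iff g^(58/q) ≢ 1 (mod 59) for each prime q ∈ {2, 29}.
48^29 ≡ 1 (mod 59)  [q = 2: ≡ 1 ✗]
48^2 ≡ 3 (mod 59)  [q = 29: ≢ 1 ✓]
Since 48^29 ≡ 1, the order of 48 divides 29 < 58, so 48 is not a primitive root.

No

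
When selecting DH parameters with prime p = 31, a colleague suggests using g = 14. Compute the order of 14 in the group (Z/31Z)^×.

15

The order of 14 must divide φ(31) = 31 − 1 = 30 = 2 · 3 · 5.
Divisors of 30: 1, 2, 3, 5, 6, 10, 15, 30.
Check 14^d mod 31 for each divisor in increasing order:
14^1 ≡ 14 (mod 31)
14^2 ≡ 10 (mod 31)
14^3 ≡ 16 (mod 31)
14^5 ≡ 5 (mod 31)
14^6 ≡ 8 (mod 31)
14^10 ≡ 25 (mod 31)
14^15 ≡ 1 (mod 31) ✓
So ord_31(14) = 15.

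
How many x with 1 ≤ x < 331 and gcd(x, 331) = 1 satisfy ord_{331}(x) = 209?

φ(331) = 331 − 1 = 330 = 2 · 3 · 5 · 11.
In a cyclic group of order 330, there are φ(d) elements of order d for each divisor d of 330, and zero for non-divisors.
209 does not divide 330, so no element of (Z/331Z)^× has order 209.

0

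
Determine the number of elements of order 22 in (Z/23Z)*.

10

φ(23) = 23 − 1 = 22 = 2 · 11.
Since (Z/23Z)^× is cyclic of order 22, the number of elements of order d is φ(d) when d | 22 and 0 otherwise.
22 = 2 · 11 divides 22, and φ(22) = 10.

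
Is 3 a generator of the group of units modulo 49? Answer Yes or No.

Yes

φ(49) = φ(7^2) = 7·(7−1) = 42 = 2 · 3 · 7.
An element g generates (Z/49Z)^× iff g^(42/q) ≢ 1 (mod 49) for each prime q ∈ {2, 3, 7}.
3^21 ≡ 48 (mod 49)  [q = 2: ≢ 1 ✓]
3^14 ≡ 30 (mod 49)  [q = 3: ≢ 1 ✓]
3^6 ≡ 43 (mod 49)  [q = 7: ≢ 1 ✓]
All checks pass, so 3 has order 42 and is a primitive root modulo 49.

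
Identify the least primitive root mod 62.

3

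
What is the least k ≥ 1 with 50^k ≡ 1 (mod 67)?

ord(50) | φ(67) = 67 − 1 = 66 = 2 · 3 · 11.
Divisors of 66: 1, 2, 3, 6, 11, 22, 33, 66.
Evaluate successive powers at the divisors of 66:
50^1 ≡ 50
50^2 ≡ 21
50^3 ≡ 45
50^6 ≡ 15
50^11 ≡ 38
50^22 ≡ 37
50^33 ≡ 66
50^66 ≡ 1
So ord_67(50) = 66.

66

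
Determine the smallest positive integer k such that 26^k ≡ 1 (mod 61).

60

The order of 26 must divide φ(61) = 61 − 1 = 60 = 2^2 · 3 · 5.
Divisors of 60: 1, 2, 3, 4, 5, 6, 10, 12, 15, 20, 30, 60.
Check 26^d mod 61 for each divisor in increasing order:
26^1 ≡ 26 (mod 61)
26^2 ≡ 5 (mod 61)
26^3 ≡ 8 (mod 61)
26^4 ≡ 25 (mod 61)
26^5 ≡ 40 (mod 61)
26^6 ≡ 3 (mod 61)
26^10 ≡ 14 (mod 61)
26^12 ≡ 9 (mod 61)
26^15 ≡ 11 (mod 61)
26^20 ≡ 13 (mod 61)
26^30 ≡ 60 (mod 61)
26^60 ≡ 1 (mod 61) ✓
The smallest such exponent is 60, so the order of 26 is 60.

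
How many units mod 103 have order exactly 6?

2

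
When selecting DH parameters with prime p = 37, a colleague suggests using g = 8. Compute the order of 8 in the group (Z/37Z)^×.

12

The order of 8 must divide φ(37) = 37 − 1 = 36 = 2^2 · 3^2.
Divisors of 36: 1, 2, 3, 4, 6, 9, 12, 18, 36.
Compute 8^d (mod 37) for the divisors d until we hit 1:
8^1 ≡ 8
8^2 ≡ 27
8^3 ≡ 31
8^4 ≡ 26
8^6 ≡ 36
8^9 ≡ 6
8^12 ≡ 1
Hence ord(8) = 12.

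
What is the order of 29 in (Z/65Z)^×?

6

The order of 29 must divide φ(65) = φ(5·13) = (5−1)·(13−1) = 4·12 = 48 = 2^4 · 3.
Divisors of 48: 1, 2, 3, 4, 6, 8, 12, 16, 24, 48.
Test each divisor d:
29^1 ≡ 29 (mod 65)
29^2 ≡ 61 (mod 65)
29^3 ≡ 14 (mod 65)
29^4 ≡ 16 (mod 65)
29^6 ≡ 1 (mod 65) ✓
The smallest such exponent is 6, so the order of 29 is 6.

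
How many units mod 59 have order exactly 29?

φ(59) = 59 − 1 = 58 = 2 · 29.
In a cyclic group of order 58, there are φ(d) elements of order d for each divisor d of 58, and zero for non-divisors.
29 | 58, and φ(29) = 29 − 1 = 28.

28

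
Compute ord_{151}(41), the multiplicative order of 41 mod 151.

Since 41 ∈ (Z/151Z)^×, its order divides φ(151) = 151 − 1 = 150 = 2 · 3 · 5^2.
Divisors of 150: 1, 2, 3, 5, 6, 10, 15, 25, 30, 50, 75, 150.
Check 41^d mod 151 for each divisor in increasing order:
41^1 ≡ 41 (mod 151)
41^2 ≡ 20 (mod 151)
41^3 ≡ 65 (mod 151)
41^5 ≡ 92 (mod 151)
41^6 ≡ 148 (mod 151)
41^10 ≡ 8 (mod 151)
41^15 ≡ 132 (mod 151)
41^25 ≡ 150 (mod 151)
41^30 ≡ 59 (mod 151)
41^50 ≡ 1 (mod 151) ✓
Hence ord(41) = 50.

50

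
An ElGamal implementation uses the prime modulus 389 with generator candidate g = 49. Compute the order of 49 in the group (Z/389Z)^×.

ord(49) | φ(389) = 389 − 1 = 388 = 2^2 · 97.
Divisors of 388: 1, 2, 4, 97, 194, 388.
Test each divisor d:
49^1 ≡ 49 (mod 389)
49^2 ≡ 67 (mod 389)
49^4 ≡ 210 (mod 389)
49^97 ≡ 1 (mod 389) ✓
Hence ord(49) = 97.

97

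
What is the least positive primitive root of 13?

2

φ(13) = 13 − 1 = 12 = 2^2 · 3.
g is a primitive root iff g^(12/q) ≢ 1 (mod 13) for each prime q ∈ {2, 3}.
g = 2: 2^6 ≡ 12; 2^4 ≡ 3 — none is 1, so 2 is a primitive root.
Hence the least primitive root of 13 is 2.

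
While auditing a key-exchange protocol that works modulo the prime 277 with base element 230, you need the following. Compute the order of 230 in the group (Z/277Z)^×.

69

Since 230 ∈ (Z/277Z)^×, its order divides φ(277) = 277 − 1 = 276 = 2^2 · 3 · 23.
Divisors of 276: 1, 2, 3, 4, 6, 12, 23, 46, 69, 92, 138, 276.
Evaluate successive powers at the divisors of 276:
230^1 ≡ 230 (mod 277)
230^2 ≡ 270 (mod 277)
230^3 ≡ 52 (mod 277)
230^4 ≡ 49 (mod 277)
230^6 ≡ 211 (mod 277)
230^12 ≡ 201 (mod 277)
230^23 ≡ 160 (mod 277)
230^46 ≡ 116 (mod 277)
230^69 ≡ 1 (mod 277) ✓
So ord_277(230) = 69.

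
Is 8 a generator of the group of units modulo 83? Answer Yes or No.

φ(83) = 83 − 1 = 82 = 2 · 41.
An element g generates (Z/83Z)^× iff g^(82/q) ≢ 1 (mod 83) for each prime q ∈ {2, 41}.
8^41 ≡ 82 (mod 83)  [q = 2: ≢ 1 ✓]
8^2 ≡ 64 (mod 83)  [q = 41: ≢ 1 ✓]
None equal 1, so ord_83(8) = 82: 8 is a primitive root.

Yes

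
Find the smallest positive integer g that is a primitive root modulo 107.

2

φ(107) = 107 − 1 = 106 = 2 · 53.
Test candidates g = 2, 3, … against the prime factors q ∈ {2, 53} of φ(107): g is a generator iff g^(106/q) ≢ 1 for every such q.
g = 2: 2^53 ≡ 106; 2^2 ≡ 4 — none is 1, so 2 is a primitive root.
Hence the least primitive root of 107 is 2.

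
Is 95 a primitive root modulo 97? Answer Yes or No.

φ(97) = 97 − 1 = 96 = 2^5 · 3.
It suffices to check that the order of 95 is not a proper divisor of 96: compute 95^(96/q) for q ∈ {2, 3}.
95^48 ≡ 1 (mod 97)  [q = 2: ≡ 1 ✗]
95^32 ≡ 35 (mod 97)  [q = 3: ≢ 1 ✓]
95^48 ≡ 1 shows ord(95) | 48, strictly less than φ(97); not a primitive root.

No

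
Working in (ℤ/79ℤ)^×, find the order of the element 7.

78

ord(7) | φ(79) = 79 − 1 = 78 = 2 · 3 · 13.
Divisors of 78: 1, 2, 3, 6, 13, 26, 39, 78.
Compute 7^d (mod 79) for the divisors d until we hit 1:
7^1 ≡ 7 (mod 79)
7^2 ≡ 49 (mod 79)
7^3 ≡ 27 (mod 79)
7^6 ≡ 18 (mod 79)
7^13 ≡ 56 (mod 79)
7^26 ≡ 55 (mod 79)
7^39 ≡ 78 (mod 79)
7^78 ≡ 1 (mod 79) ✓
Therefore the multiplicative order of 7 modulo 79 is 78.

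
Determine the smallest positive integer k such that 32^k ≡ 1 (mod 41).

4

By Lagrange's theorem, ord_41(32) divides φ(41) = 41 − 1 = 40 = 2^3 · 5.
Divisors of 40: 1, 2, 4, 5, 8, 10, 20, 40.
Check 32^d mod 41 for each divisor in increasing order:
32^1 ≡ 32
32^2 ≡ 40
32^4 ≡ 1
So ord_41(32) = 4.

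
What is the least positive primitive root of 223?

3

φ(223) = 223 − 1 = 222 = 2 · 3 · 37.
Test candidates g = 2, 3, … against the prime factors q ∈ {2, 3, 37} of φ(223): g is a generator iff g^(222/q) ≢ 1 for every such q.
g = 2: 2^111 ≡ 1 — hits 1, so not a primitive root.
g = 3: 3^111 ≡ 222; 3^74 ≡ 183; 3^6 ≡ 60 — none is 1, so 3 is a primitive root.
The smallest primitive root modulo 223 is 3.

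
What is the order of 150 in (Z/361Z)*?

171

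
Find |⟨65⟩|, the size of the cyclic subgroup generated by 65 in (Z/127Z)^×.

126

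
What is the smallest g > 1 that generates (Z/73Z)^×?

φ(73) = 73 − 1 = 72 = 2^3 · 3^2.
Test candidates g = 2, 3, … against the prime factors q ∈ {2, 3} of φ(73): g is a generator iff g^(72/q) ≢ 1 for every such q.
g = 2: 2^36 ≡ 1 — hits 1, so not a primitive root.
g = 3: 3^36 ≡ 1 — hits 1, so not a primitive root.
g = 4: 4^36 ≡ 1 — hits 1, so not a primitive root.
g = 5: 5^36 ≡ 72; 5^24 ≡ 8 — none is 1, so 5 is a primitive root.
So 5 is the smallest generator of (Z/73Z)^×.

5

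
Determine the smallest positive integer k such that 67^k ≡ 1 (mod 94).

By Lagrange's theorem, ord_94(67) divides φ(94) = φ(2)·φ(47) = 1·46 = 46 = 2 · 23.
Divisors of 46: 1, 2, 23, 46.
Check 67^d mod 94 for each divisor in increasing order:
67^1 ≡ 67
67^2 ≡ 71
67^23 ≡ 93
67^46 ≡ 1
Therefore the multiplicative order of 67 modulo 94 is 46.

46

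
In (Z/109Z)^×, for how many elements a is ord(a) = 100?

0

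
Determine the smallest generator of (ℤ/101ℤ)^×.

2

φ(101) = 101 − 1 = 100 = 2^2 · 5^2.
Test candidates g = 2, 3, … against the prime factors q ∈ {2, 5} of φ(101): g is a generator iff g^(100/q) ≢ 1 for every such q.
g = 2: 2^50 ≡ 100; 2^20 ≡ 95 — none is 1, so 2 is a primitive root.
Hence the least primitive root of 101 is 2.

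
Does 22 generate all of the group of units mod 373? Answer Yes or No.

φ(373) = 373 − 1 = 372 = 2^2 · 3 · 31.
Test 22^(372/q) mod 373 for each prime factor q of 372:
22^186 ≡ 1 (mod 373)  [q = 2: ≡ 1 ✗]
22^124 ≡ 1 (mod 373)  [q = 3: ≡ 1 ✗]
22^12 ≡ 236 (mod 373)  [q = 31: ≢ 1 ✓]
22^186 ≡ 1 shows ord(22) | 186, strictly less than φ(373); not a primitive root.

No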